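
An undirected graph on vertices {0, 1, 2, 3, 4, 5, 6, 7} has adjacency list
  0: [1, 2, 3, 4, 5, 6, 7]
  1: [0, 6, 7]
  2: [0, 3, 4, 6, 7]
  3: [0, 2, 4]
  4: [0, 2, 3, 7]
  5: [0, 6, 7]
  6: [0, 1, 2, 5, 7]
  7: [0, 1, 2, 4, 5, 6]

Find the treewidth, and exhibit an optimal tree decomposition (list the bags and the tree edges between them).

Each bag holds 4 vertices, so the decomposition has width 3, which upper-bounds the treewidth. On the other hand G contains the 4-clique {0, 2, 3, 4}. A clique must lie in a single bag of any decomposition, so no decomposition can have width below 3. Hence tw(G) = 3 exactly.

Treewidth 3.
Bags: B1 = {0, 2, 6, 7}  B2 = {0, 5, 6, 7}  B3 = {0, 2, 4, 7}  B4 = {0, 1, 6, 7}  B5 = {0, 2, 3, 4}
Tree: B1–B2, B1–B3, B2–B4, B3–B5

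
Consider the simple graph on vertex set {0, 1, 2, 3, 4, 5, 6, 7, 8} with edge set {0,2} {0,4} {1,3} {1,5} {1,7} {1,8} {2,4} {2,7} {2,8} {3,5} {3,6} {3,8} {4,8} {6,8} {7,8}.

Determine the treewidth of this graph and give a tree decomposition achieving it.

Each bag holds 3 vertices, so the decomposition has width 2, which upper-bounds the treewidth. On the other hand G contains the 3-clique {0, 2, 4}. A clique must lie in a single bag of any decomposition, so no decomposition can have width below 2. Hence tw(G) = 2 exactly.

Treewidth 2.
Bags: B1 = {2, 7, 8}  B2 = {1, 7, 8}  B3 = {2, 4, 8}  B4 = {1, 3, 8}  B5 = {1, 3, 5}  B6 = {3, 6, 8}  B7 = {0, 2, 4}
Tree: B1–B2, B1–B3, B2–B4, B4–B5, B4–B6, B3–B7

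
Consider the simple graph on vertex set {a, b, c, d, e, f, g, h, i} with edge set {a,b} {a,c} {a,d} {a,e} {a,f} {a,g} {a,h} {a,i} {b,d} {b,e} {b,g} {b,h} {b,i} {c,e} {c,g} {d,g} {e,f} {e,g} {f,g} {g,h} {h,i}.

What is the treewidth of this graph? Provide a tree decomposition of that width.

Each bag holds 4 vertices, so the decomposition has width 3, which upper-bounds the treewidth. On the other hand G contains the 4-clique {a, c, e, g}. A clique must lie in a single bag of any decomposition, so no decomposition can have width below 3. Combining the bounds, tw(G) = 3.

Treewidth 3.
Bags: B1 = {a, b, e, g}  B2 = {a, b, g, h}  B3 = {a, b, d, g}  B4 = {a, b, h, i}  B5 = {a, e, f, g}  B6 = {a, c, e, g}
Tree: B1–B2, B1–B3, B2–B4, B1–B5, B5–B6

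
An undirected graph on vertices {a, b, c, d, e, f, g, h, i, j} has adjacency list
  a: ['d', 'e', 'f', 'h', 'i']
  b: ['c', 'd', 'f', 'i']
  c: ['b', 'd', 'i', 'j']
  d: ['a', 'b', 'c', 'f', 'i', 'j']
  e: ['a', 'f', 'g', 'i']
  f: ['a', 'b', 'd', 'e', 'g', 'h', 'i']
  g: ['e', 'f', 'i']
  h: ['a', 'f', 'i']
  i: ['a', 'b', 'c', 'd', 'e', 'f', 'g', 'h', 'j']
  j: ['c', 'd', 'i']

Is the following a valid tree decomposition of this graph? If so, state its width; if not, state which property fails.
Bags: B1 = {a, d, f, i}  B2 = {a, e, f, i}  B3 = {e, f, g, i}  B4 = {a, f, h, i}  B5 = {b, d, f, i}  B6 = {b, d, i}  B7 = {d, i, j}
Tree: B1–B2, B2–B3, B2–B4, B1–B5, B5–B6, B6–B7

No — vertex c appears in no bag.

A tree decomposition must satisfy three properties: every vertex lies in some bag; for every edge, both endpoints lie together in some bag; and for every vertex, the bags containing it form a connected subtree. Here vertex c appears in no bag, so the decomposition is invalid.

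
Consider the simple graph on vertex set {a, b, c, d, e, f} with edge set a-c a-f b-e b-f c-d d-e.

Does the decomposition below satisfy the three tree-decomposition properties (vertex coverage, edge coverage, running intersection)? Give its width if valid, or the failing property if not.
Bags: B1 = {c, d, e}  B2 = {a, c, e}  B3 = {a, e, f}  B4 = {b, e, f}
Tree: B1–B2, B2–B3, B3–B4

Yes; width 2.

Checking the three conditions: (i) the bags cover all of {a, b, c, d, e, f}; (ii) for each edge, some bag contains both endpoints; (iii) the bags containing any fixed vertex form a subtree. All hold, so the decomposition is valid with width 3 − 1 = 2.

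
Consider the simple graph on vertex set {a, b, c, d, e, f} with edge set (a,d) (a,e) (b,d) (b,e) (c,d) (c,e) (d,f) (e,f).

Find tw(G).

A width-2 tree decomposition is:
Bags: B1 = {a, d, e}  B2 = {d, e, f}  B3 = {c, d, e}  B4 = {b, d, e}
Tree: B1–B2, B2–B3, B3–B4
Each bag holds 3 vertices, so the decomposition has width 2, which upper-bounds the treewidth. Since a–d–f–e–a is a cycle in G, G is not acyclic. Forests are exactly the graphs of treewidth ≤ 1, so tw(G) ≥ 2. The upper and lower bounds meet at 2, so that is the treewidth.

2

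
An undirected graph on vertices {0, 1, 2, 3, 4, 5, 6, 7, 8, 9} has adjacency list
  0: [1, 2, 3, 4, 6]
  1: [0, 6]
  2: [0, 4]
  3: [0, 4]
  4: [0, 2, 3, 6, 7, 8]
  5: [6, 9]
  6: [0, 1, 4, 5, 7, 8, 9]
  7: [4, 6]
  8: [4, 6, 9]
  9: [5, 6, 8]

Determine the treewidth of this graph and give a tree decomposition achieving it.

Every bag has size at most 3, so the width is 3 − 1 = 2 and tw(G) ≤ 2. Conversely, {0, 2, 4} is a clique of size 3, and the vertices of any clique must share a bag in every tree decomposition; so some bag has ≥ 3 vertices and tw(G) ≥ 2. Combining the bounds, tw(G) = 2.

Treewidth 2.
One such decomposition:
Bags: B1 = {0, 3, 4}  B2 = {0, 4, 6}  B3 = {0, 2, 4}  B4 = {0, 1, 6}  B5 = {4, 6, 7}  B6 = {4, 6, 8}  B7 = {6, 8, 9}  B8 = {5, 6, 9}
Tree: B1–B2, B1–B3, B2–B4, B2–B5, B5–B6, B6–B7, B7–B8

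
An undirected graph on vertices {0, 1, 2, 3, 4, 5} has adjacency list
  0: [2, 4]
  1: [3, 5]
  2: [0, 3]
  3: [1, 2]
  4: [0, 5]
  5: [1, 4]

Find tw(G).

2

A width-2 tree decomposition is:
Bags: B1 = {1, 4, 5}  B2 = {0, 1, 4}  B3 = {0, 1, 2}  B4 = {1, 2, 3}
Tree: B1–B2, B2–B3, B3–B4
Every bag has size at most 3, so the width is 3 − 1 = 2 and tw(G) ≤ 2. Since 1–5–4–0–2–3–1 is a cycle in G, G is not acyclic. Forests are exactly the graphs of treewidth ≤ 1, so tw(G) ≥ 2. The upper and lower bounds meet at 2, so that is the treewidth.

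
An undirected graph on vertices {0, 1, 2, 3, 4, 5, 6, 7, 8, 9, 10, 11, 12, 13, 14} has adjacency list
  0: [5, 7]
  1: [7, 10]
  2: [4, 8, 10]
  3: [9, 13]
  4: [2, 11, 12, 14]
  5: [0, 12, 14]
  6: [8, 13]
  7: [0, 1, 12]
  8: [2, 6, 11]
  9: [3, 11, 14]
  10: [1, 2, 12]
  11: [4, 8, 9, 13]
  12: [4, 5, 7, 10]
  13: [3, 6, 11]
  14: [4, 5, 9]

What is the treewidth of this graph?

A width-3 tree decomposition is:
Bags: B1 = {3, 6, 8, 13}  B2 = {3, 8, 11, 13}  B3 = {3, 8, 9, 11}  B4 = {2, 8, 9, 11}  B5 = {2, 4, 9, 11}  B6 = {2, 4, 9, 14}  B7 = {2, 4, 10, 14}  B8 = {4, 10, 12, 14}  B9 = {5, 10, 12, 14}  B10 = {1, 5, 10, 12}  B11 = {1, 5, 7, 12}  B12 = {0, 1, 5, 7}
Tree: B1–B2, B2–B3, B3–B4, B4–B5, B5–B6, B6–B7, B7–B8, B8–B9, B9–B10, B10–B11, B11–B12
Every bag has size at most 4, so the width is 4 − 1 = 3 and tw(G) ≤ 3. For the lower bound: the 4 vertex sets {3,6,13}, {8}, {11}, {2,4,9,14} are disjoint, each induces a connected subgraph, and every pair is joined by at least one edge of G. Contracting each set to a single vertex therefore yields K_{4} as a minor, and since treewidth is minor-monotone, tw(G) ≥ tw(K_{4}) = 3. Combining the bounds, tw(G) = 3.

3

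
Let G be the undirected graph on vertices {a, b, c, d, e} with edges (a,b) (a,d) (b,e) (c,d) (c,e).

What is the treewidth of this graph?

2

A width-2 tree decomposition is:
Bags: B1 = {a, b, d}  B2 = {b, c, d}  B3 = {b, c, e}
Tree: B1–B2, B2–B3
Each bag holds 3 vertices, so the decomposition has width 2, which upper-bounds the treewidth. Since b–a–d–c–e–b is a cycle in G, G is not acyclic. Forests are exactly the graphs of treewidth ≤ 1, so tw(G) ≥ 2. The upper and lower bounds meet at 2, so that is the treewidth.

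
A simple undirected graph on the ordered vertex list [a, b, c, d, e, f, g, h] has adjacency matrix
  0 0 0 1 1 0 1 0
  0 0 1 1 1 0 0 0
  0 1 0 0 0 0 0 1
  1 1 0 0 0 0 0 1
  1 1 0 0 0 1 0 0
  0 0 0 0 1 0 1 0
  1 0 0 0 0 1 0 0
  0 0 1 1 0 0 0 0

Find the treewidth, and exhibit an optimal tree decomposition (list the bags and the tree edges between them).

Treewidth 2.
One such decomposition:
Bags: B1 = {b, c, h}  B2 = {b, d, h}  B3 = {b, d, e}  B4 = {a, d, e}  B5 = {a, e, f}  B6 = {a, f, g}
Tree: B1–B2, B2–B3, B3–B4, B4–B5, B5–B6

Each bag holds 3 vertices, so the decomposition has width 2, which upper-bounds the treewidth. The edges c–h–d–b–c form a cycle, so G is not a tree and its treewidth is at least 2. Combining the bounds, tw(G) = 2.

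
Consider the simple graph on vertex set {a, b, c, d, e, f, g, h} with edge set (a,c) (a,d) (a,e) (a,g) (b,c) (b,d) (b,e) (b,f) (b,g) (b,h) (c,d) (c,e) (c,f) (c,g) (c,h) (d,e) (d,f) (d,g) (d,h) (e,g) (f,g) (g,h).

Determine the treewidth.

A width-4 tree decomposition is:
Bags: B1 = {b, c, d, f, g}  B2 = {b, c, d, e, g}  B3 = {a, c, d, e, g}  B4 = {b, c, d, g, h}
Tree: B1–B2, B2–B3, B1–B4
Every bag has size at most 5, so the width is 5 − 1 = 4 and tw(G) ≤ 4. On the other hand G contains the 5-clique {a, c, d, e, g}. A clique must lie in a single bag of any decomposition, so no decomposition can have width below 4. The upper and lower bounds meet at 4, so that is the treewidth.

4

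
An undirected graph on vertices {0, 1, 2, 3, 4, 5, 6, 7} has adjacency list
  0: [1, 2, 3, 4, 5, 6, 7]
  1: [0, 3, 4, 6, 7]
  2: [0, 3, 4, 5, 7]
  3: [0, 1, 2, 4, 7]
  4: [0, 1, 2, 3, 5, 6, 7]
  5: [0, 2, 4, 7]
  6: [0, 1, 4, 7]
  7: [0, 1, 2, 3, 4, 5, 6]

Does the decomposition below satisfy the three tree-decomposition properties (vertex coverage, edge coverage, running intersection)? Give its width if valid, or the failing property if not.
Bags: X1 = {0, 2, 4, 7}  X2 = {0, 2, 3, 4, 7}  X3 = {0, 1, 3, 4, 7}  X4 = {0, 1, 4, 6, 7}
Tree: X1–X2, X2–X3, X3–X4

No — vertex 5 appears in no bag.

A tree decomposition must satisfy three properties: every vertex lies in some bag; for every edge, both endpoints lie together in some bag; and for every vertex, the bags containing it form a connected subtree. Here vertex 5 appears in no bag, so the decomposition is invalid.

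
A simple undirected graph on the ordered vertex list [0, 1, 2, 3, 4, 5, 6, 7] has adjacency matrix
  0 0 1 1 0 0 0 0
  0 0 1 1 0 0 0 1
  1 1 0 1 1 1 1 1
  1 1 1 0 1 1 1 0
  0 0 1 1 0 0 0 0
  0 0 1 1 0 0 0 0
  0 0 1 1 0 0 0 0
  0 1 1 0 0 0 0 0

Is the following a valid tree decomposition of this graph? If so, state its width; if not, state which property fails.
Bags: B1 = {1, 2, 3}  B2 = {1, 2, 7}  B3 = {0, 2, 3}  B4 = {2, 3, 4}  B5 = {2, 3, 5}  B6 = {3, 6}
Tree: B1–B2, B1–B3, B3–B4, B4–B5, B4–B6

No — edge (2,6) lies in no bag.

A tree decomposition must satisfy three properties: every vertex lies in some bag; for every edge, both endpoints lie together in some bag; and for every vertex, the bags containing it form a connected subtree. Here edge (2,6) lies in no bag, so the decomposition is invalid.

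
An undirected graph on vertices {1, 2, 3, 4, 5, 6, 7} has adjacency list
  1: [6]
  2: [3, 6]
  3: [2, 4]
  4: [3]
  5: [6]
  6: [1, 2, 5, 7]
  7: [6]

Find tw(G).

A width-1 tree decomposition is:
Bags: B1 = {2, 6}  B2 = {5, 6}  B3 = {6, 7}  B4 = {2, 3}  B5 = {3, 4}  B6 = {1, 6}
Tree: B1–B2, B1–B3, B1–B4, B4–B5, B2–B6
The largest bag has 2 vertices, giving width 1; this decomposition certifies tw(G) ≤ 1. G has an edge, so its treewidth is at least 1. The upper and lower bounds meet at 1, so that is the treewidth.

1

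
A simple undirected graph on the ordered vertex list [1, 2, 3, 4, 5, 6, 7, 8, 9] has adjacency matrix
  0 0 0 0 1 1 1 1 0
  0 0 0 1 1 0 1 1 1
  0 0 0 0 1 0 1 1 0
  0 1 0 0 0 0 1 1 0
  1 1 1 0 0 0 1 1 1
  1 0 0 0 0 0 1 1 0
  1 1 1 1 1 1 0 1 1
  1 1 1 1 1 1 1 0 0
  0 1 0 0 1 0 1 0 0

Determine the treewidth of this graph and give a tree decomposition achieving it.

The largest bag has 4 vertices, giving width 3; this decomposition certifies tw(G) ≤ 3. For the lower bound, the 4 vertices {2, 4, 7, 8} are pairwise adjacent, and any tree decomposition puts a clique entirely inside one bag — forcing width ≥ 3. Combining the bounds, tw(G) = 3.

Treewidth 3.
One optimal decomposition is:
Bags: B1 = {2, 5, 7, 8}  B2 = {1, 5, 7, 8}  B3 = {1, 6, 7, 8}  B4 = {2, 4, 7, 8}  B5 = {3, 5, 7, 8}  B6 = {2, 5, 7, 9}
Tree: B1–B2, B2–B3, B1–B4, B1–B5, B1–B6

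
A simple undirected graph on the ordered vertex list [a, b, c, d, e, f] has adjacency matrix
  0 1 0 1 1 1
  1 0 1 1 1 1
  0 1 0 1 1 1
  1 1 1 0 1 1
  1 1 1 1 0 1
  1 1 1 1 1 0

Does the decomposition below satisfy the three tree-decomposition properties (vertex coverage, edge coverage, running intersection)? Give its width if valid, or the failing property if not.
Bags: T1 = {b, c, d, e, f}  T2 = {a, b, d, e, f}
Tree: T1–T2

Vertex coverage: the bags together contain {a, b, c, d, e, f}, the full vertex set. Edge coverage: each edge of G has both endpoints in at least one bag. Running intersection: for every vertex, the bags containing it form a connected subtree. All three properties hold, so this is a valid tree decomposition of width max|bag| − 1 = 4, and hence tw(G) ≤ 4.

Yes; width 4.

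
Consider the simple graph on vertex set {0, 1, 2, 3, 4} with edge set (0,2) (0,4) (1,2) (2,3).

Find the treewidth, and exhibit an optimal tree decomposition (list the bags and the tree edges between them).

Every bag has size at most 2, so the width is 2 − 1 = 1 and tw(G) ≤ 1. G has an edge, so its treewidth is at least 1. Combining the bounds, tw(G) = 1.

Treewidth 1.
One optimal decomposition is:
Bags: B1 = {0, 2}  B2 = {2, 3}  B3 = {1, 2}  B4 = {0, 4}
Tree: B1–B2, B1–B3, B1–B4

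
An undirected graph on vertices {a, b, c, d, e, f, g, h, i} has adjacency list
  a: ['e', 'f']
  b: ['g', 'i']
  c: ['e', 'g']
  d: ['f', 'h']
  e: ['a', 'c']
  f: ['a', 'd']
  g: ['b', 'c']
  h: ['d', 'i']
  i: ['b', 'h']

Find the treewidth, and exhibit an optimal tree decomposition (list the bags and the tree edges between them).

Each bag holds 3 vertices, so the decomposition has width 2, which upper-bounds the treewidth. The edges f–a–e–c–g–b–i–h–d–f form a cycle, so G is not a tree and its treewidth is at least 2. Combining the bounds, tw(G) = 2.

Treewidth 2.
One such decomposition:
Bags: B1 = {a, e, f}  B2 = {c, e, f}  B3 = {c, f, g}  B4 = {b, f, g}  B5 = {b, f, i}  B6 = {f, h, i}  B7 = {d, f, h}
Tree: B1–B2, B2–B3, B3–B4, B4–B5, B5–B6, B6–B7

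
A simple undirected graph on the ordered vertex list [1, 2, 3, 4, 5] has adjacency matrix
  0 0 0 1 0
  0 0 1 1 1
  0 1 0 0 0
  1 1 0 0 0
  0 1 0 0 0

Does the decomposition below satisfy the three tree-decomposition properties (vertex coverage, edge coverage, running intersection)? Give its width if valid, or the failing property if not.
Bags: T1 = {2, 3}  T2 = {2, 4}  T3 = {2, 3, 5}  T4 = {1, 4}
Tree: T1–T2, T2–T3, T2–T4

No — bags containing vertex 3 are not connected in the tree.

A tree decomposition must satisfy three properties: every vertex lies in some bag; for every edge, both endpoints lie together in some bag; and for every vertex, the bags containing it form a connected subtree. Here bags containing vertex 3 are not connected in the tree, so the decomposition is invalid.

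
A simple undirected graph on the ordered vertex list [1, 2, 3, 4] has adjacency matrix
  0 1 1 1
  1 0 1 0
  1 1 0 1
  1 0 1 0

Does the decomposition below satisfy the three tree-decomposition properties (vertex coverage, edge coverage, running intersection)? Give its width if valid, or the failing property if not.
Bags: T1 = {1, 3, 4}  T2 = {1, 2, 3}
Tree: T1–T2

Yes; width 2.

Checking the three conditions: (i) the bags cover all of {1, 2, 3, 4}; (ii) for each edge, some bag contains both endpoints; (iii) the bags containing any fixed vertex form a subtree. All hold, so the decomposition is valid with width 3 − 1 = 2.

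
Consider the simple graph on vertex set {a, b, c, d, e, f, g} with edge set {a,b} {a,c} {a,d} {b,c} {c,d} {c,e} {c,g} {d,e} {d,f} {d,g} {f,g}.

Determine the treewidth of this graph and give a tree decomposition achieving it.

The largest bag has 3 vertices, giving width 2; this decomposition certifies tw(G) ≤ 2. For the lower bound, the 3 vertices {c, d, g} are pairwise adjacent, and any tree decomposition puts a clique entirely inside one bag — forcing width ≥ 2. Hence tw(G) = 2 exactly.

Treewidth 2.
Bags: B1 = {a, c, d}  B2 = {c, d, g}  B3 = {d, f, g}  B4 = {c, d, e}  B5 = {a, b, c}
Tree: B1–B2, B2–B3, B2–B4, B1–B5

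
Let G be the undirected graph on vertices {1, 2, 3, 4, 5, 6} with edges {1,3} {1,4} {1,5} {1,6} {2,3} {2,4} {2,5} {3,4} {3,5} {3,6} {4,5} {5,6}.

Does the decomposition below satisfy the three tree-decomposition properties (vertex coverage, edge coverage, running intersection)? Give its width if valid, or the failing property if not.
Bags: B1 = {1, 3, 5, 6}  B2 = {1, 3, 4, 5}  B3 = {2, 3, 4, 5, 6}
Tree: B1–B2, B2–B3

A tree decomposition must satisfy three properties: every vertex lies in some bag; for every edge, both endpoints lie together in some bag; and for every vertex, the bags containing it form a connected subtree. Here bags containing vertex 6 are not connected in the tree, so the decomposition is invalid.

No — bags containing vertex 6 are not connected in the tree.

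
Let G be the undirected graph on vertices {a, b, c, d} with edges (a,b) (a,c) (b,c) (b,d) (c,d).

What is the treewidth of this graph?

2

A width-2 tree decomposition is:
Bags: B1 = {a, b, c}  B2 = {b, c, d}
Tree: B1–B2
Every bag has size at most 3, so the width is 3 − 1 = 2 and tw(G) ≤ 2. On the other hand G contains the 3-clique {b, c, d}. A clique must lie in a single bag of any decomposition, so no decomposition can have width below 2. Therefore the treewidth is 2.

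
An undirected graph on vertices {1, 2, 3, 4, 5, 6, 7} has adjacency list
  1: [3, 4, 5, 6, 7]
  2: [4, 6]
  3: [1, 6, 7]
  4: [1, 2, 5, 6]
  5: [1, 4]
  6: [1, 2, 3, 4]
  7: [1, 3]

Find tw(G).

A width-2 tree decomposition is:
Bags: B1 = {1, 4, 6}  B2 = {1, 3, 6}  B3 = {2, 4, 6}  B4 = {1, 3, 7}  B5 = {1, 4, 5}
Tree: B1–B2, B1–B3, B2–B4, B1–B5
Each bag holds 3 vertices, so the decomposition has width 2, which upper-bounds the treewidth. On the other hand G contains the 3-clique {1, 3, 6}. A clique must lie in a single bag of any decomposition, so no decomposition can have width below 2. Therefore the treewidth is 2.

2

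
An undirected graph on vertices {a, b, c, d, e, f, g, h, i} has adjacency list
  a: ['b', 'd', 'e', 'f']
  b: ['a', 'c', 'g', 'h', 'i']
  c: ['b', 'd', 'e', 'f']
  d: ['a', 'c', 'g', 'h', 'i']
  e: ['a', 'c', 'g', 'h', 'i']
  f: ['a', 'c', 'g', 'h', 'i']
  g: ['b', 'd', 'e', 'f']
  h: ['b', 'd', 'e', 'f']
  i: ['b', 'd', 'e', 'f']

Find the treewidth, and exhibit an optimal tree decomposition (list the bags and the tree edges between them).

The largest bag has 5 vertices, giving width 4; this decomposition certifies tw(G) ≤ 4. For the lower bound: the 5 vertex sets {f,i}, {b,h}, {c,d}, {e}, {a} are disjoint, each induces a connected subgraph, and every pair is joined by at least one edge of G. Contracting each set to a single vertex therefore yields K_{5} as a minor, and since treewidth is minor-monotone, tw(G) ≥ tw(K_{5}) = 4. Therefore the treewidth is 4.

Treewidth 4.
One such decomposition:
Bags: B1 = {b, d, e, f, i}  B2 = {b, d, e, f, h}  B3 = {b, c, d, e, f}  B4 = {a, b, d, e, f}  B5 = {b, d, e, f, g}
Tree: B1–B2, B2–B3, B3–B4, B4–B5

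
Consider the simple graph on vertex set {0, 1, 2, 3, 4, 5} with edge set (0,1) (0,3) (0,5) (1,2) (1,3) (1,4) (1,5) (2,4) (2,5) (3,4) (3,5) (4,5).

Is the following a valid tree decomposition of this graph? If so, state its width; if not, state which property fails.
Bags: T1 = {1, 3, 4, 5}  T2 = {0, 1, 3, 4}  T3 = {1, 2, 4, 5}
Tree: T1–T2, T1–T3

A tree decomposition must satisfy three properties: every vertex lies in some bag; for every edge, both endpoints lie together in some bag; and for every vertex, the bags containing it form a connected subtree. Here edge (5,0) lies in no bag, so the decomposition is invalid.

No — edge (5,0) lies in no bag.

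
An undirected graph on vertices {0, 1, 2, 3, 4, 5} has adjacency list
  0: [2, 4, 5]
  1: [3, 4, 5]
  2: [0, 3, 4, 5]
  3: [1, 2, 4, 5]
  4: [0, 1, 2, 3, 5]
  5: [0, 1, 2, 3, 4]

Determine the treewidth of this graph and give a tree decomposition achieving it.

Treewidth 3.
One optimal decomposition is:
Bags: B1 = {1, 3, 4, 5}  B2 = {2, 3, 4, 5}  B3 = {0, 2, 4, 5}
Tree: B1–B2, B2–B3

The largest bag has 4 vertices, giving width 3; this decomposition certifies tw(G) ≤ 3. For the lower bound, the 4 vertices {1, 3, 4, 5} are pairwise adjacent, and any tree decomposition puts a clique entirely inside one bag — forcing width ≥ 3. Hence tw(G) = 3 exactly.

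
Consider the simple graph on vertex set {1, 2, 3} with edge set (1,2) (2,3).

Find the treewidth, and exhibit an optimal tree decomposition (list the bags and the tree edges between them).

Every bag has size at most 2, so the width is 2 − 1 = 1 and tw(G) ≤ 1. Since G has at least one edge (e.g. 2–1), it is not an edgeless graph, so tw(G) ≥ 1. The upper and lower bounds meet at 1, so that is the treewidth.

Treewidth 1.
One optimal decomposition is:
Bags: B1 = {1, 2}  B2 = {2, 3}
Tree: B1–B2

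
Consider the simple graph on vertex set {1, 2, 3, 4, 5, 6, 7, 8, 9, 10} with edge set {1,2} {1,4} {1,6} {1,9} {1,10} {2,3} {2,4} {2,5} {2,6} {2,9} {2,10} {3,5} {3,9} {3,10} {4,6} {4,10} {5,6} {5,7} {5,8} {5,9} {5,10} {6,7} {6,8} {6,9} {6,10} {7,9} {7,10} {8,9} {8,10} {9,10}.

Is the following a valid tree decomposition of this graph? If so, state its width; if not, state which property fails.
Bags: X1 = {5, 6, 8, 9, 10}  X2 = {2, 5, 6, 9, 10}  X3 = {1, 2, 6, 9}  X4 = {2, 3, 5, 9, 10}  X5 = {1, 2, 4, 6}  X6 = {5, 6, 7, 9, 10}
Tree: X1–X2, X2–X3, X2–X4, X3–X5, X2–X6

A tree decomposition must satisfy three properties: every vertex lies in some bag; for every edge, both endpoints lie together in some bag; and for every vertex, the bags containing it form a connected subtree. Here edge (10,1) lies in no bag, so the decomposition is invalid.

No — edge (10,1) lies in no bag.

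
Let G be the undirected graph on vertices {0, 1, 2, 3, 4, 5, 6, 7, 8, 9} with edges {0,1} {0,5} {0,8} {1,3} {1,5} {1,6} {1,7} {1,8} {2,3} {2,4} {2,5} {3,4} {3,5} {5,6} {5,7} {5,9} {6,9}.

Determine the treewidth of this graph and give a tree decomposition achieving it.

The largest bag has 3 vertices, giving width 2; this decomposition certifies tw(G) ≤ 2. On the other hand G contains the 3-clique {0, 1, 8}. A clique must lie in a single bag of any decomposition, so no decomposition can have width below 2. Hence tw(G) = 2 exactly.

Treewidth 2.
One such decomposition:
Bags: B1 = {1, 3, 5}  B2 = {1, 5, 6}  B3 = {2, 3, 5}  B4 = {0, 1, 5}  B5 = {1, 5, 7}  B6 = {2, 3, 4}  B7 = {0, 1, 8}  B8 = {5, 6, 9}
Tree: B1–B2, B1–B3, B2–B4, B4–B5, B3–B6, B4–B7, B2–B8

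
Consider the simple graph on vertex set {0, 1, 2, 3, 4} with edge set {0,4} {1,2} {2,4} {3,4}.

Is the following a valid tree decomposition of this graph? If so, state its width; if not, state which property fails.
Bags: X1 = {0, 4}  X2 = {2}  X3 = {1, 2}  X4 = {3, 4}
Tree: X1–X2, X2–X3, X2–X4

No — edge (4,2) lies in no bag.

A tree decomposition must satisfy three properties: every vertex lies in some bag; for every edge, both endpoints lie together in some bag; and for every vertex, the bags containing it form a connected subtree. Here edge (4,2) lies in no bag, so the decomposition is invalid.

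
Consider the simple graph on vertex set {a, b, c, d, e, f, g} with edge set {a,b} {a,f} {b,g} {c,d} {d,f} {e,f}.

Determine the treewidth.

1

A width-1 tree decomposition is:
Bags: B1 = {a, f}  B2 = {e, f}  B3 = {d, f}  B4 = {a, b}  B5 = {b, g}  B6 = {c, d}
Tree: B1–B2, B2–B3, B1–B4, B4–B5, B3–B6
Each bag holds 2 vertices, so the decomposition has width 1, which upper-bounds the treewidth. Since G has at least one edge (e.g. f–a), it is not an edgeless graph, so tw(G) ≥ 1. The upper and lower bounds meet at 1, so that is the treewidth.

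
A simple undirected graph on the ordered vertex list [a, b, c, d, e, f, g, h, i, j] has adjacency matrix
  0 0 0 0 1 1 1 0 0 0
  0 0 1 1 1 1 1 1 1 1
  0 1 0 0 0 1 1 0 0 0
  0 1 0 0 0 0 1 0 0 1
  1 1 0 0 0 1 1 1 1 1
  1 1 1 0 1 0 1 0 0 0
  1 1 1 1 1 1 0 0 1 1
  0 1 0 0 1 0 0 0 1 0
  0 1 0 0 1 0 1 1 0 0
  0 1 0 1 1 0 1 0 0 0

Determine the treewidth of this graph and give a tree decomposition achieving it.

Every bag has size at most 4, so the width is 4 − 1 = 3 and tw(G) ≤ 3. On the other hand G contains the 4-clique {a, e, f, g}. A clique must lie in a single bag of any decomposition, so no decomposition can have width below 3. Hence tw(G) = 3 exactly.

Treewidth 3.
One optimal decomposition is:
Bags: B1 = {b, e, g, i}  B2 = {b, e, f, g}  B3 = {a, e, f, g}  B4 = {b, c, f, g}  B5 = {b, e, h, i}  B6 = {b, e, g, j}  B7 = {b, d, g, j}
Tree: B1–B2, B2–B3, B2–B4, B1–B5, B1–B6, B6–B7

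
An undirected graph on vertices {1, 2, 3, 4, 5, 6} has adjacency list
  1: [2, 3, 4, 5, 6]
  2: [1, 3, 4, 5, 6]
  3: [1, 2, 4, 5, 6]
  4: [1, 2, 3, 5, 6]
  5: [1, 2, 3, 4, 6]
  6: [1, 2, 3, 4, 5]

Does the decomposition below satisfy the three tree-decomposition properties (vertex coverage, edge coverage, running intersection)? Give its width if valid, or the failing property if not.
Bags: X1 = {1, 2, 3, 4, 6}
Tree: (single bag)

No — vertex 5 appears in no bag.

A tree decomposition must satisfy three properties: every vertex lies in some bag; for every edge, both endpoints lie together in some bag; and for every vertex, the bags containing it form a connected subtree. Here vertex 5 appears in no bag, so the decomposition is invalid.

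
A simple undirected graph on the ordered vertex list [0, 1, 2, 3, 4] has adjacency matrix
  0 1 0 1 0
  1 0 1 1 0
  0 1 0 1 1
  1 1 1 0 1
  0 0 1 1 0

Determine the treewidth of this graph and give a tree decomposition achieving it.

Every bag has size at most 3, so the width is 3 − 1 = 2 and tw(G) ≤ 2. For the lower bound, the 3 vertices {0, 1, 3} are pairwise adjacent, and any tree decomposition puts a clique entirely inside one bag — forcing width ≥ 2. Therefore the treewidth is 2.

Treewidth 2.
Bags: B1 = {0, 1, 3}  B2 = {1, 2, 3}  B3 = {2, 3, 4}
Tree: B1–B2, B2–B3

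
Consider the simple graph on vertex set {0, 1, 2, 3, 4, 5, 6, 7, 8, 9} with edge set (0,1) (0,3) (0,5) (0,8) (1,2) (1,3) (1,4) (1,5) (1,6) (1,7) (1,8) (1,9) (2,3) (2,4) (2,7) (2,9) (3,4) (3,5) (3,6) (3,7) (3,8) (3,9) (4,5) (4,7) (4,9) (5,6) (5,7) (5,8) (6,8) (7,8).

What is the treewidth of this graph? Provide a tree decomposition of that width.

Treewidth 4.
Bags: B1 = {1, 3, 4, 5, 7}  B2 = {1, 2, 3, 4, 7}  B3 = {1, 3, 5, 7, 8}  B4 = {1, 3, 5, 6, 8}  B5 = {1, 2, 3, 4, 9}  B6 = {0, 1, 3, 5, 8}
Tree: B1–B2, B1–B3, B3–B4, B2–B5, B4–B6

The largest bag has 5 vertices, giving width 4; this decomposition certifies tw(G) ≤ 4. For the lower bound, the 5 vertices {1, 2, 3, 4, 9} are pairwise adjacent, and any tree decomposition puts a clique entirely inside one bag — forcing width ≥ 4. Therefore the treewidth is 4.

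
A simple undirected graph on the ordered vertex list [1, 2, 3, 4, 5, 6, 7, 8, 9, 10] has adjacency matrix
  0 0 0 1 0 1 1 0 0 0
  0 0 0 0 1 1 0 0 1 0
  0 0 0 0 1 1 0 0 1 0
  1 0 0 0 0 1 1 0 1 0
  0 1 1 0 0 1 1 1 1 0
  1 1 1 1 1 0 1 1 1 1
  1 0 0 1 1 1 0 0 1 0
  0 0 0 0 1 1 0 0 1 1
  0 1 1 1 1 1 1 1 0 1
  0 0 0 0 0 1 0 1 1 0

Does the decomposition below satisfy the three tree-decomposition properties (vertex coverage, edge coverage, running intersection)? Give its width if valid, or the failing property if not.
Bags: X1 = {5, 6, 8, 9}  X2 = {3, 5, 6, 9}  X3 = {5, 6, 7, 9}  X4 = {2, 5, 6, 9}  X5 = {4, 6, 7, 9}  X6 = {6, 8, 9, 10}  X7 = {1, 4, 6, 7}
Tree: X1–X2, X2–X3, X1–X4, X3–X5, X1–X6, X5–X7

Every vertex of G appears in some bag (union = {1, 2, 3, 4, 5, 6, 7, 8, 9, 10}); every edge is covered by a bag; and for each vertex v the set of bags containing v is connected in the bag tree. The decomposition is therefore valid. The largest bag has 4 vertices, so the width is 3.

Yes; width 3.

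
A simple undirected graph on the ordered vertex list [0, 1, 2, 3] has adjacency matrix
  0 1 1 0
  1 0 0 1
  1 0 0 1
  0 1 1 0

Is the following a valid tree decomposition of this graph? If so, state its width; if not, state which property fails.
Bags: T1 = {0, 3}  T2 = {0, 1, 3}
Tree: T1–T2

No — vertex 2 appears in no bag.

A tree decomposition must satisfy three properties: every vertex lies in some bag; for every edge, both endpoints lie together in some bag; and for every vertex, the bags containing it form a connected subtree. Here vertex 2 appears in no bag, so the decomposition is invalid.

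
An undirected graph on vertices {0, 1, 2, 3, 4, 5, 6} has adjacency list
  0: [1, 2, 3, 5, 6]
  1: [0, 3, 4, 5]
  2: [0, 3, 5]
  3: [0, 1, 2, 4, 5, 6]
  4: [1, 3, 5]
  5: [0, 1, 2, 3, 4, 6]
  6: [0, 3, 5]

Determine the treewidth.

A width-3 tree decomposition is:
Bags: B1 = {0, 1, 3, 5}  B2 = {0, 2, 3, 5}  B3 = {0, 3, 5, 6}  B4 = {1, 3, 4, 5}
Tree: B1–B2, B1–B3, B1–B4
The largest bag has 4 vertices, giving width 3; this decomposition certifies tw(G) ≤ 3. On the other hand G contains the 4-clique {0, 1, 3, 5}. A clique must lie in a single bag of any decomposition, so no decomposition can have width below 3. Hence tw(G) = 3 exactly.

3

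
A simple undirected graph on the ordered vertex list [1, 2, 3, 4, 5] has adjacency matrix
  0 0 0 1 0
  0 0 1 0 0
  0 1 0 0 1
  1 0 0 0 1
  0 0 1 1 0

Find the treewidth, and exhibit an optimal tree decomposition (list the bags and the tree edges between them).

Treewidth 1.
One such decomposition:
Bags: B1 = {2, 3}  B2 = {3, 5}  B3 = {4, 5}  B4 = {1, 4}
Tree: B1–B2, B2–B3, B3–B4

Each bag holds 2 vertices, so the decomposition has width 1, which upper-bounds the treewidth. G has an edge, so its treewidth is at least 1. The upper and lower bounds meet at 1, so that is the treewidth.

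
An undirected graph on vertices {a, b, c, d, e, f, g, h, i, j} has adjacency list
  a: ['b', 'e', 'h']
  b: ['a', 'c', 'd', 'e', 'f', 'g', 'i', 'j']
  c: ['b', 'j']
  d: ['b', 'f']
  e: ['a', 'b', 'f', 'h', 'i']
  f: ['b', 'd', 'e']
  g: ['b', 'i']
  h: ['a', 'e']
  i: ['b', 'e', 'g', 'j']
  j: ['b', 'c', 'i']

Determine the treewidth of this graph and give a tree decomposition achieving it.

Treewidth 2.
One optimal decomposition is:
Bags: B1 = {a, e, h}  B2 = {a, b, e}  B3 = {b, e, i}  B4 = {b, i, j}  B5 = {b, c, j}  B6 = {b, g, i}  B7 = {b, e, f}  B8 = {b, d, f}
Tree: B1–B2, B2–B3, B3–B4, B4–B5, B3–B6, B2–B7, B7–B8

Each bag holds 3 vertices, so the decomposition has width 2, which upper-bounds the treewidth. On the other hand G contains the 3-clique {a, e, h}. A clique must lie in a single bag of any decomposition, so no decomposition can have width below 2. Combining the bounds, tw(G) = 2.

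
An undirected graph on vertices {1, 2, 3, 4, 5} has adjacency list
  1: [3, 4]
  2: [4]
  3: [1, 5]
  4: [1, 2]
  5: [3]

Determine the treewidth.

A width-1 tree decomposition is:
Bags: B1 = {2, 4}  B2 = {1, 4}  B3 = {1, 3}  B4 = {3, 5}
Tree: B1–B2, B2–B3, B3–B4
The largest bag has 2 vertices, giving width 1; this decomposition certifies tw(G) ≤ 1. G has an edge, so its treewidth is at least 1. The upper and lower bounds meet at 1, so that is the treewidth.

1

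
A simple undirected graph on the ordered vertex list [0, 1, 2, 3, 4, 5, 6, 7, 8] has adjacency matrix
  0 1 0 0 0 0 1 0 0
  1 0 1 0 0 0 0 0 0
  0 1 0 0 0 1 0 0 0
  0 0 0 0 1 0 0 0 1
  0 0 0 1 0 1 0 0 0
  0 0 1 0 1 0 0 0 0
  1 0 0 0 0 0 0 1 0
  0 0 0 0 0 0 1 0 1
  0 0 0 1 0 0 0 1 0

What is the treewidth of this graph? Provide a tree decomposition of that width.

Treewidth 2.
One optimal decomposition is:
Bags: B1 = {0, 6, 7}  B2 = {0, 7, 8}  B3 = {0, 3, 8}  B4 = {0, 3, 4}  B5 = {0, 4, 5}  B6 = {0, 2, 5}  B7 = {0, 1, 2}
Tree: B1–B2, B2–B3, B3–B4, B4–B5, B5–B6, B6–B7

Each bag holds 3 vertices, so the decomposition has width 2, which upper-bounds the treewidth. Since 0–6–7–8–3–4–5–2–1–0 is a cycle in G, G is not acyclic. Forests are exactly the graphs of treewidth ≤ 1, so tw(G) ≥ 2. Combining the bounds, tw(G) = 2.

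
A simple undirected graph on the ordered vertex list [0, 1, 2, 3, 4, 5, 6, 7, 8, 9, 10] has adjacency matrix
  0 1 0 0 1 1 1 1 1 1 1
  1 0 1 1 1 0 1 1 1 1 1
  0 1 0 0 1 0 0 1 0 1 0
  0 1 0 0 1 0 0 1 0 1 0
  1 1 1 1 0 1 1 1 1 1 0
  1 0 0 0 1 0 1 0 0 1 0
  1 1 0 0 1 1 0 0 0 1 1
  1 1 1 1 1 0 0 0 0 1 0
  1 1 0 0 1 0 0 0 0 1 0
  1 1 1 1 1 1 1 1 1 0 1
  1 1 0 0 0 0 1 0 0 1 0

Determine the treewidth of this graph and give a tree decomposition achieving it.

The largest bag has 5 vertices, giving width 4; this decomposition certifies tw(G) ≤ 4. On the other hand G contains the 5-clique {0, 1, 6, 9, 10}. A clique must lie in a single bag of any decomposition, so no decomposition can have width below 4. Therefore the treewidth is 4.

Treewidth 4.
Bags: B1 = {0, 1, 6, 9, 10}  B2 = {0, 1, 4, 6, 9}  B3 = {0, 1, 4, 8, 9}  B4 = {0, 4, 5, 6, 9}  B5 = {0, 1, 4, 7, 9}  B6 = {1, 2, 4, 7, 9}  B7 = {1, 3, 4, 7, 9}
Tree: B1–B2, B2–B3, B2–B4, B3–B5, B5–B6, B5–B7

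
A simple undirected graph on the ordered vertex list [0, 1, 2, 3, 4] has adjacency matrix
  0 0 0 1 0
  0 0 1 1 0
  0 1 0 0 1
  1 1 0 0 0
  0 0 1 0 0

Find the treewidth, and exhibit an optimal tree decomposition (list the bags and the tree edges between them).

Every bag has size at most 2, so the width is 2 − 1 = 1 and tw(G) ≤ 1. Any graph with an edge has treewidth ≥ 1, and G has the edge 4–2. Therefore the treewidth is 1.

Treewidth 1.
Bags: B1 = {2, 4}  B2 = {1, 2}  B3 = {1, 3}  B4 = {0, 3}
Tree: B1–B2, B2–B3, B3–B4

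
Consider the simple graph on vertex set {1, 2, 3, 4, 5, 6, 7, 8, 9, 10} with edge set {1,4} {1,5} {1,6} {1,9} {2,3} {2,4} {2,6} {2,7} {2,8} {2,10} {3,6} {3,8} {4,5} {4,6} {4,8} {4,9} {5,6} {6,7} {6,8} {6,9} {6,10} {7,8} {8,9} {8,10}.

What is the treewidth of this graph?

3

A width-3 tree decomposition is:
Bags: B1 = {1, 4, 6, 9}  B2 = {4, 6, 8, 9}  B3 = {1, 4, 5, 6}  B4 = {2, 4, 6, 8}  B5 = {2, 6, 7, 8}  B6 = {2, 6, 8, 10}  B7 = {2, 3, 6, 8}
Tree: B1–B2, B1–B3, B2–B4, B4–B5, B4–B6, B6–B7
The largest bag has 4 vertices, giving width 3; this decomposition certifies tw(G) ≤ 3. Conversely, {4, 6, 8, 9} is a clique of size 4, and the vertices of any clique must share a bag in every tree decomposition; so some bag has ≥ 4 vertices and tw(G) ≥ 3. Therefore the treewidth is 3.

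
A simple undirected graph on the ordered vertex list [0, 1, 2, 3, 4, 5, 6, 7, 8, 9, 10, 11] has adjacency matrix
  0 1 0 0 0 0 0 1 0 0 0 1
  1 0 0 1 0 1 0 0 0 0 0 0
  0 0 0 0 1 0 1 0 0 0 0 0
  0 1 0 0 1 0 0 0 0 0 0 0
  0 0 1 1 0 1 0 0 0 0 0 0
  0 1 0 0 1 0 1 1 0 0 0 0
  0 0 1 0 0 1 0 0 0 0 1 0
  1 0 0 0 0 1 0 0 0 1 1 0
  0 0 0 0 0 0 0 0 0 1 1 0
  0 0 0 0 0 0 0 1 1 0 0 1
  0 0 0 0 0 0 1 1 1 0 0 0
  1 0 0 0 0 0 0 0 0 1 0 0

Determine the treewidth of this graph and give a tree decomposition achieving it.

Treewidth 3.
Bags: B1 = {0, 8, 9, 11}  B2 = {0, 7, 8, 9}  B3 = {0, 7, 8, 10}  B4 = {0, 1, 7, 10}  B5 = {1, 5, 7, 10}  B6 = {1, 5, 6, 10}  B7 = {1, 3, 5, 6}  B8 = {3, 4, 5, 6}  B9 = {2, 3, 4, 6}
Tree: B1–B2, B2–B3, B3–B4, B4–B5, B5–B6, B6–B7, B7–B8, B8–B9

Every bag has size at most 4, so the width is 4 − 1 = 3 and tw(G) ≤ 3. For the lower bound: the 4 vertex sets {8,9,11}, {0}, {7}, {1,5,6,10} are disjoint, each induces a connected subgraph, and every pair is joined by at least one edge of G. Contracting each set to a single vertex therefore yields K_{4} as a minor, and since treewidth is minor-monotone, tw(G) ≥ tw(K_{4}) = 3. Combining the bounds, tw(G) = 3.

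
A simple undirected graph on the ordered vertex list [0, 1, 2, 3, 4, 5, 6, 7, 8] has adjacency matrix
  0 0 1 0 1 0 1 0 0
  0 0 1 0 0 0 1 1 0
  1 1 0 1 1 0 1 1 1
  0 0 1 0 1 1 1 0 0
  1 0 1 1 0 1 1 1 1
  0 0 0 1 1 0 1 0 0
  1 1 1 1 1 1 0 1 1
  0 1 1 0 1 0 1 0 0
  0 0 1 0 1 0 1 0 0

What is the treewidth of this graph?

3

A width-3 tree decomposition is:
Bags: B1 = {0, 2, 4, 6}  B2 = {2, 3, 4, 6}  B3 = {2, 4, 6, 8}  B4 = {2, 4, 6, 7}  B5 = {1, 2, 6, 7}  B6 = {3, 4, 5, 6}
Tree: B1–B2, B1–B3, B1–B4, B4–B5, B2–B6
Each bag holds 4 vertices, so the decomposition has width 3, which upper-bounds the treewidth. Conversely, {1, 2, 6, 7} is a clique of size 4, and the vertices of any clique must share a bag in every tree decomposition; so some bag has ≥ 4 vertices and tw(G) ≥ 3. Therefore the treewidth is 3.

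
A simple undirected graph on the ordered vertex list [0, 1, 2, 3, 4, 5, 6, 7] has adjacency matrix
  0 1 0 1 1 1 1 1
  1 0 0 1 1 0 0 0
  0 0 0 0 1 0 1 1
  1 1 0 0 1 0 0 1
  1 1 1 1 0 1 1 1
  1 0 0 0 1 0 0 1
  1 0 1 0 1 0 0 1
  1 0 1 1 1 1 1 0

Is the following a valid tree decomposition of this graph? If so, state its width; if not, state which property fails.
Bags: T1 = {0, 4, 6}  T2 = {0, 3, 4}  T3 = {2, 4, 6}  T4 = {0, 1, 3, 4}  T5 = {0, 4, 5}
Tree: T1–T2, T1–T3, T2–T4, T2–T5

No — vertex 7 appears in no bag.

A tree decomposition must satisfy three properties: every vertex lies in some bag; for every edge, both endpoints lie together in some bag; and for every vertex, the bags containing it form a connected subtree. Here vertex 7 appears in no bag, so the decomposition is invalid.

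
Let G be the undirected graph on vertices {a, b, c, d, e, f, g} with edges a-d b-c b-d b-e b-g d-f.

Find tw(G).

A width-1 tree decomposition is:
Bags: B1 = {b, d}  B2 = {b, g}  B3 = {b, e}  B4 = {d, f}  B5 = {b, c}  B6 = {a, d}
Tree: B1–B2, B1–B3, B1–B4, B3–B5, B1–B6
Each bag holds 2 vertices, so the decomposition has width 1, which upper-bounds the treewidth. Any graph with an edge has treewidth ≥ 1, and G has the edge b–d. Combining the bounds, tw(G) = 1.

1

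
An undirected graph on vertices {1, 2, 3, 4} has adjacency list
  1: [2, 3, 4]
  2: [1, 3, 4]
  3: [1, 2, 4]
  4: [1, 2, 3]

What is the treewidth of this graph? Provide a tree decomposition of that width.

Treewidth 3.
Bags: B1 = {1, 2, 3, 4}
Tree: (single bag)

With just one bag of size 4, the width is 4 − 1 = 3, so tw(G) ≤ 3. For the lower bound, the 4 vertices {1, 2, 3, 4} are pairwise adjacent, and any tree decomposition puts a clique entirely inside one bag — forcing width ≥ 3. The upper and lower bounds meet at 3, so that is the treewidth.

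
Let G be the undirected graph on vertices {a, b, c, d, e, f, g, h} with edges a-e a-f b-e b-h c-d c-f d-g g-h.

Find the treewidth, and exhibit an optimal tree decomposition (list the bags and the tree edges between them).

Each bag holds 3 vertices, so the decomposition has width 2, which upper-bounds the treewidth. Since e–b–h–g–d–c–f–a–e is a cycle in G, G is not acyclic. Forests are exactly the graphs of treewidth ≤ 1, so tw(G) ≥ 2. Hence tw(G) = 2 exactly.

Treewidth 2.
Bags: B1 = {b, e, h}  B2 = {e, g, h}  B3 = {d, e, g}  B4 = {c, d, e}  B5 = {c, e, f}  B6 = {a, e, f}
Tree: B1–B2, B2–B3, B3–B4, B4–B5, B5–B6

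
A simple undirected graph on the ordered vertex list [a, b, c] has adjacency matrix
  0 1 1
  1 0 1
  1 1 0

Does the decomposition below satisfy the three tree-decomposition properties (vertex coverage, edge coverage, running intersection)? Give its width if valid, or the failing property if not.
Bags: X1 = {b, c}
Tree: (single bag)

A tree decomposition must satisfy three properties: every vertex lies in some bag; for every edge, both endpoints lie together in some bag; and for every vertex, the bags containing it form a connected subtree. Here vertex a appears in no bag, so the decomposition is invalid.

No — vertex a appears in no bag.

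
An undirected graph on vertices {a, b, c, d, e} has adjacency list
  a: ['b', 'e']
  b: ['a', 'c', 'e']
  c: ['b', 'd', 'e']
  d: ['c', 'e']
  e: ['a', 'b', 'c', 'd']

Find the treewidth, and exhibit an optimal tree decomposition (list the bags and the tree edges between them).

Each bag holds 3 vertices, so the decomposition has width 2, which upper-bounds the treewidth. On the other hand G contains the 3-clique {c, d, e}. A clique must lie in a single bag of any decomposition, so no decomposition can have width below 2. The upper and lower bounds meet at 2, so that is the treewidth.

Treewidth 2.
One optimal decomposition is:
Bags: B1 = {b, c, e}  B2 = {c, d, e}  B3 = {a, b, e}
Tree: B1–B2, B1–B3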